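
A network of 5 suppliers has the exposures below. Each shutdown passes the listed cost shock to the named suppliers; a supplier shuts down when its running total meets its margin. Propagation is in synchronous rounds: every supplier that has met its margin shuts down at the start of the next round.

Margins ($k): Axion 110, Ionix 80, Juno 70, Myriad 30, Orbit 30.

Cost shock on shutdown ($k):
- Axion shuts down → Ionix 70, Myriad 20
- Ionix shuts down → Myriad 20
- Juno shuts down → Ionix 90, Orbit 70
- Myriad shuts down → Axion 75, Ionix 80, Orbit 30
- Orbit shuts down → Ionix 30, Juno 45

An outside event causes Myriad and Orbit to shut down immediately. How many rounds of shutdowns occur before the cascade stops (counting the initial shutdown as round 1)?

Round 1 — Myriad, Orbit shut down (initial).
  Axion: +75 → 75 < 110
  Ionix: +80+30 → 110 ≥ 80
  Juno: +45 → 45 < 70
Round 2 — Ionix shuts down.
No further shutdowns.

2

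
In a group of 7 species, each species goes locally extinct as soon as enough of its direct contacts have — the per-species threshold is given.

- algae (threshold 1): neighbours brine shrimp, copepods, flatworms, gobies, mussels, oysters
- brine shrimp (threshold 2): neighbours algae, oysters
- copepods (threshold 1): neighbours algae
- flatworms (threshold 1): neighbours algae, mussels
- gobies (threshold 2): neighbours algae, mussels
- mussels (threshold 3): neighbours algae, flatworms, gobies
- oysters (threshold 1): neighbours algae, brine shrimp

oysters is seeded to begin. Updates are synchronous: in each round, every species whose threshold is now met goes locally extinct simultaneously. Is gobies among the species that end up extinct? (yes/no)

no

Round 1 — oysters goes locally extinct (initial).
Round 2 — checking thresholds:
  algae: 1 of 6 neighbours ≥ 1, goes locally extinct.
  brine shrimp: 1 of 2 neighbours < 2, below threshold.
Round 3 — checking thresholds:
  brine shrimp: 2 of 2 neighbours ≥ 2, goes locally extinct.
  copepods: 1 of 1 neighbours ≥ 1, goes locally extinct.
  flatworms: 1 of 2 neighbours ≥ 1, goes locally extinct.
  gobies: 1 of 2 neighbours < 2, below threshold.
  mussels: 1 of 3 neighbours < 3, below threshold.
Round 4 — no new extinctions; cascade stops.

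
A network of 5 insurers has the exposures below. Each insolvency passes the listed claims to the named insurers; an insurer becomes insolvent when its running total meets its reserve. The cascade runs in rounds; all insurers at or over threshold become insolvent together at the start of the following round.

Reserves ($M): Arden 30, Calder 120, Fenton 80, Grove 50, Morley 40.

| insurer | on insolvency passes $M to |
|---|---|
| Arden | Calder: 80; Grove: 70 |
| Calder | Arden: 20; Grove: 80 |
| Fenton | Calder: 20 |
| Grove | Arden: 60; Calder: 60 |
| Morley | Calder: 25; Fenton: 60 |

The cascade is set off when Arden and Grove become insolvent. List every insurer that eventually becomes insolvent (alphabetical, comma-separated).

Round 1 — Arden, Grove become insolvent (initial).
  Calder: +80+60 → 140 ≥ 120
Round 2 — Calder becomes insolvent.
No further insolvencies.

Arden, Calder, Grove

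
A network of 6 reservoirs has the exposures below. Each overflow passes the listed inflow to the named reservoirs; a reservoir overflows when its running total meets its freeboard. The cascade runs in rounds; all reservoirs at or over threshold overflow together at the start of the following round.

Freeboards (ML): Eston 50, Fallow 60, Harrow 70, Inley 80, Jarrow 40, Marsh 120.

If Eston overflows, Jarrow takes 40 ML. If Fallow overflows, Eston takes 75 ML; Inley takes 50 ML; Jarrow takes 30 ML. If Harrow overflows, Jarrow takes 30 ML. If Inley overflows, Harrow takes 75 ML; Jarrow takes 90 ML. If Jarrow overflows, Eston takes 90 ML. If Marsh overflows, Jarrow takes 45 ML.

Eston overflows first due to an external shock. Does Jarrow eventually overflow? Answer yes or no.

yes

Round 1 — Eston overflows (initial).
  Jarrow: +40 → 40 ≥ 40
Round 2 — Jarrow overflows.
No further overflows.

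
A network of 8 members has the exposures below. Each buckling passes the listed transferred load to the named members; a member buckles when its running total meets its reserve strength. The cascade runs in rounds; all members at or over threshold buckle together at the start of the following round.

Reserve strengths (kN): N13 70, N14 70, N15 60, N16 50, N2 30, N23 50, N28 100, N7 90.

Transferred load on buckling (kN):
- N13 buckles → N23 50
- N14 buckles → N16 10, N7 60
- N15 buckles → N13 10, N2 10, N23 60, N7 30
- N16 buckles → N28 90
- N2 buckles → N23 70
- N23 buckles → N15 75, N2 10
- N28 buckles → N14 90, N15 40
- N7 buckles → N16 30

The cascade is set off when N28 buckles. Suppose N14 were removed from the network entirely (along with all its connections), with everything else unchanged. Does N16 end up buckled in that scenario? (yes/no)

With N14 removed:
Round 1 — N28 buckles (initial).
  N15: +40 → 40 < 60
No further bucklings.

no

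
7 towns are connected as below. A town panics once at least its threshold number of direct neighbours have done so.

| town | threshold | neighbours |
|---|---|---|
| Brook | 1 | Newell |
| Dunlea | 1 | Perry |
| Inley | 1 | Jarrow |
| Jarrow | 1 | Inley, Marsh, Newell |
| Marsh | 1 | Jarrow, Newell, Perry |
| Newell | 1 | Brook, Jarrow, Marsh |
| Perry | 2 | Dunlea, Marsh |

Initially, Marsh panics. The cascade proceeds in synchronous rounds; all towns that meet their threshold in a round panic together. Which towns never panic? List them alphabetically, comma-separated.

Dunlea, Perry

Round 1 — Marsh panics (initial).
Round 2 — checking thresholds:
  Jarrow: 1 of 3 neighbours ≥ 1, panics.
  Newell: 1 of 3 neighbours ≥ 1, panics.
  Perry: 1 of 2 neighbours < 2, holds.
Round 3 — checking thresholds:
  Brook: 1 of 1 neighbours ≥ 1, panics.
  Inley: 1 of 1 neighbours ≥ 1, panics.
  Perry: 1 of 2 neighbours < 2, holds.
Round 4 — no new panics; cascade stops.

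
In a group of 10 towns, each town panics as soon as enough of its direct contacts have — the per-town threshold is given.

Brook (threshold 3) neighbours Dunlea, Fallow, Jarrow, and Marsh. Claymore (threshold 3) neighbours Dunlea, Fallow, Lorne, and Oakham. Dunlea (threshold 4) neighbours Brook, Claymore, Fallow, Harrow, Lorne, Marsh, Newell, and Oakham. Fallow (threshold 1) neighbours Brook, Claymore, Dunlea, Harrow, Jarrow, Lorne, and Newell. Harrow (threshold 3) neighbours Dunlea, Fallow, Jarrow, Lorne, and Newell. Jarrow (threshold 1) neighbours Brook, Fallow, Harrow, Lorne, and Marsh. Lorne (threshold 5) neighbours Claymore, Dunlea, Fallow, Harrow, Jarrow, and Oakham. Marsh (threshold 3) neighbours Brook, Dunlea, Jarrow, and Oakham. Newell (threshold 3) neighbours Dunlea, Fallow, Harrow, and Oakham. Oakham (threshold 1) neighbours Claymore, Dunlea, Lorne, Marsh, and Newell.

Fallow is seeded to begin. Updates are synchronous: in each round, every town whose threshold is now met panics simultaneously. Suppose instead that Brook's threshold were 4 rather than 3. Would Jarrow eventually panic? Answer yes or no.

yes

With Brook's threshold at 4:
Round 1 — Fallow panics (initial).
Round 2 — checking thresholds:
  Brook: 1 of 4 neighbours < 4, not yet.
  Claymore: 1 of 4 neighbours < 3, not yet.
  Dunlea: 1 of 8 neighbours < 4, not yet.
  Harrow: 1 of 5 neighbours < 3, not yet.
  Jarrow: 1 of 5 neighbours ≥ 1, panics.
  Lorne: 1 of 6 neighbours < 5, not yet.
  Newell: 1 of 4 neighbours < 3, not yet.
Round 3 — no new panics; cascade stops.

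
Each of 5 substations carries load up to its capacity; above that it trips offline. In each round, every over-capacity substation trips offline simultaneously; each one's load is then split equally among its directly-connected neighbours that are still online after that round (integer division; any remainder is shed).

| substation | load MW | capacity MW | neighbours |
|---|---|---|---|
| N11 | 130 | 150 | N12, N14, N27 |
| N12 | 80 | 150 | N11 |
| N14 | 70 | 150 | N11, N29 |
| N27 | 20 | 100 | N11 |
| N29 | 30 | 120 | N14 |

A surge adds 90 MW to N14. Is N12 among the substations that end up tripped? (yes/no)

Round 1 — N14 at 160 > 150. N14 trips offline.
  N14 sheds 160 MW to N11, N29: 80 each.
    N11: 130+80 = 210 > 150
    N29: 30+80 = 110 ≤ 120
Round 2 — N11 trips offline.
  N11 sheds 210 MW to N12, N27: 105 each.
    N12: 80+105 = 185 > 150
    N27: 20+105 = 125 > 100
Round 3 — N12, N27 trip offline.
  N12 sheds 185 MW: no online neighbours, lost.
  N27 sheds 125 MW: no online neighbours, lost.
No further trips.

yes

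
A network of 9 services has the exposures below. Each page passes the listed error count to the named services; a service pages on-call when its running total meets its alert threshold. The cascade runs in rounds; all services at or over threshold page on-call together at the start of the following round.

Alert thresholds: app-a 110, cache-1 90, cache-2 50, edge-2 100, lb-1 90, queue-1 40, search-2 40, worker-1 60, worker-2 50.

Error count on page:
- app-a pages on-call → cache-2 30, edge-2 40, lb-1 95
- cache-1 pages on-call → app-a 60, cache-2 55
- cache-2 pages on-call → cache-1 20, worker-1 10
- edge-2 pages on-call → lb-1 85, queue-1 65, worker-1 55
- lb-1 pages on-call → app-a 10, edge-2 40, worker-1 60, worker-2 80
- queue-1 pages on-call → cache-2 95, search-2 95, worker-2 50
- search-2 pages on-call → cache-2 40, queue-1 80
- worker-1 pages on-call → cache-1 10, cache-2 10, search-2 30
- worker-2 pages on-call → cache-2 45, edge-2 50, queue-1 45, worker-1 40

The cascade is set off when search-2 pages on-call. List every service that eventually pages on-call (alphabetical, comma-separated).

cache-2, queue-1, search-2, worker-2

Round 1 — search-2 pages on-call (initial).
  cache-2: +40 → 40 < 50
  queue-1: +80 → 80 ≥ 40
Round 2 — queue-1 pages on-call.
  cache-2: +95 → 135 ≥ 50
  worker-2: +50 → 50 ≥ 50
Round 3 — cache-2, worker-2 page on-call.
  cache-1: +20 → 20 < 90
  edge-2: +50 → 50 < 100
  worker-1: +10+40 → 50 < 60
No further pages.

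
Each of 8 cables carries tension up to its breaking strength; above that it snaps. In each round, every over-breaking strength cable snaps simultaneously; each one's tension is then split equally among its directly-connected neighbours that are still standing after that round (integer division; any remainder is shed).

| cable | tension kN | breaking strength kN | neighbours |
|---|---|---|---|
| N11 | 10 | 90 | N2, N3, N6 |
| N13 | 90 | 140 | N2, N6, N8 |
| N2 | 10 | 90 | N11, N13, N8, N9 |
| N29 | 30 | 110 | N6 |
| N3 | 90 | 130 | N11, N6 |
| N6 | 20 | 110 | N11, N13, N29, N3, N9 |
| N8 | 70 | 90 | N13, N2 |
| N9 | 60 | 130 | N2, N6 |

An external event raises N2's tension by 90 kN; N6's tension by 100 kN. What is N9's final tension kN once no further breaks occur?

109

Round 1 — N2 at 100 > 90; N6 at 120 > 110. N2, N6 snap.
  N2 sheds 100 kN to N11, N13, N8, N9: 25 each.
    N11: 10+25 = 35 ≤ 90
    N13: 90+25 = 115 ≤ 140
    N8: 70+25 = 95 > 90
    N9: 60+25 = 85 ≤ 130
  N6 sheds 120 kN to N11, N13, N29, N3, N9: 24 each.
    N11: 35+24 = 59 ≤ 90
    N13: 115+24 = 139 ≤ 140
    N29: 30+24 = 54 ≤ 110
    N3: 90+24 = 114 ≤ 130
    N9: 85+24 = 109 ≤ 130
Round 2 — N8 snaps.
  N8 sheds 95 kN to N13: 95 each.
    N13: 139+95 = 234 > 140
Round 3 — N13 snaps.
  N13 sheds 234 kN: no online neighbours, lost.
No further breaks.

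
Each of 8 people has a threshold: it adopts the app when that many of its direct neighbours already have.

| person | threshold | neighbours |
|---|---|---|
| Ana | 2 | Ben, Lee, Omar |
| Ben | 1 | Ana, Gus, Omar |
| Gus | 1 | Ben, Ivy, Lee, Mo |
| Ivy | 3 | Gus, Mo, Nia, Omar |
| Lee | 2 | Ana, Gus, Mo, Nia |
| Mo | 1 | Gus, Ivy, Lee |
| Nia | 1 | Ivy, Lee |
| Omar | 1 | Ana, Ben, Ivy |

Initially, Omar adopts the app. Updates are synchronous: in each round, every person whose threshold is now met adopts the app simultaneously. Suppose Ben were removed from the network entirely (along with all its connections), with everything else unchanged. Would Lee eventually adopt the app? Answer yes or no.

With Ben removed:
Round 1 — Omar adopts the app (initial).
Round 2 — no new adoptions; cascade stops.

no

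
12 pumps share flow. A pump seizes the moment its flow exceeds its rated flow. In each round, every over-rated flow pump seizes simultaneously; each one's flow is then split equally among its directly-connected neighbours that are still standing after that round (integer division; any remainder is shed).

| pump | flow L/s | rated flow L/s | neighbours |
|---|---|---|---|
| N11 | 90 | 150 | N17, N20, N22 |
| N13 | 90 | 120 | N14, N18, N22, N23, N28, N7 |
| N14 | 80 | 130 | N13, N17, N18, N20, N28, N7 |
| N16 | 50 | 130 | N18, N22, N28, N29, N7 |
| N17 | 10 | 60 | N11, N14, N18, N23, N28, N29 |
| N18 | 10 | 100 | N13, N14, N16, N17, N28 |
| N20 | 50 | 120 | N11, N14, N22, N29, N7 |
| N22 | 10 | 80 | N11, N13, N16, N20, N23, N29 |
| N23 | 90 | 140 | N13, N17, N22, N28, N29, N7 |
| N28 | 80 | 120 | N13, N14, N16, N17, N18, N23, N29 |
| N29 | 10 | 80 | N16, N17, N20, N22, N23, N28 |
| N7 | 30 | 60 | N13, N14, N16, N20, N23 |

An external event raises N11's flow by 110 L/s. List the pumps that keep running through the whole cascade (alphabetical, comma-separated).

Round 1 — N11 at 200 > 150. N11 seizes.
  N11 sheds 200 L/s to N17, N20, N22: 66 each (2 lost).
    N17: 10+66 = 76 > 60
    N20: 50+66 = 116 ≤ 120
    N22: 10+66 = 76 ≤ 80
Round 2 — N17 seizes.
  N17 sheds 76 L/s to N14, N18, N23, N28, N29: 15 each (1 lost).
    N14: 80+15 = 95 ≤ 130
    N18: 10+15 = 25 ≤ 100
    N23: 90+15 = 105 ≤ 140
    N28: 80+15 = 95 ≤ 120
    N29: 10+15 = 25 ≤ 80
No further seizures.

N13, N14, N16, N18, N20, N22, N23, N28, N29, N7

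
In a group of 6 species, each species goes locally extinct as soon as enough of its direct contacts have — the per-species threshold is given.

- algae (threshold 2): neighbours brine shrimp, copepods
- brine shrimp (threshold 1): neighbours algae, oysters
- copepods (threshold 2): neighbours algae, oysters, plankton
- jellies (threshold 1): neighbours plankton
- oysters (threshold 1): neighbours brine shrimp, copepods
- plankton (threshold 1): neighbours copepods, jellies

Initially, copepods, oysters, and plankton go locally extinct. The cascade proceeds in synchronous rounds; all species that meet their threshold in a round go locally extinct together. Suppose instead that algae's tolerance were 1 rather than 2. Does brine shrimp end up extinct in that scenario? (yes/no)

yes

With algae's tolerance at 1:
Round 1 — copepods, oysters, plankton go locally extinct (initial).
Round 2 — checking thresholds:
  algae: 1 of 2 neighbours ≥ 1, goes locally extinct.
  brine shrimp: 1 of 2 neighbours ≥ 1, goes locally extinct.
  jellies: 1 of 1 neighbours ≥ 1, goes locally extinct.
Round 3 — no new extinctions; cascade stops.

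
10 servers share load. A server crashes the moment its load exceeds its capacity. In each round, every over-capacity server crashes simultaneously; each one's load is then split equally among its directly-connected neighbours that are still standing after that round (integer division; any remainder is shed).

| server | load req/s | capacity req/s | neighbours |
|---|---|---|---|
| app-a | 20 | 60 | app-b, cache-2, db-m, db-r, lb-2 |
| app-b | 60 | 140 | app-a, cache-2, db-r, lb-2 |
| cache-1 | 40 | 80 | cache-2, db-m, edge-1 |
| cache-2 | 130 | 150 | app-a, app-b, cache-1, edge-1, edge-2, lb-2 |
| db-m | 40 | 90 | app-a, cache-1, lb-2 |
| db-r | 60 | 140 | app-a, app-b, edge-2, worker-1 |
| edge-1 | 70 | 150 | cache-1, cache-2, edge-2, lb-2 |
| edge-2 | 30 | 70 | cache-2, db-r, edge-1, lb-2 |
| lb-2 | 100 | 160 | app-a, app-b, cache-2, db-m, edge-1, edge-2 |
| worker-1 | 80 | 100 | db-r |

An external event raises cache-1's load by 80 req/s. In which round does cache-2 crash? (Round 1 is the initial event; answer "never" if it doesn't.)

Round 1 — cache-1 at 120 > 80. cache-1 crashes.
  cache-1 sheds 120 req/s to cache-2, db-m, edge-1: 40 each.
    cache-2: 130+40 = 170 > 150
    db-m: 40+40 = 80 ≤ 90
    edge-1: 70+40 = 110 ≤ 150
Round 2 — cache-2 crashes.
  cache-2 sheds 170 req/s to app-a, app-b, edge-1, edge-2, lb-2: 34 each.
    app-a: 20+34 = 54 ≤ 60
    app-b: 60+34 = 94 ≤ 140
    edge-1: 110+34 = 144 ≤ 150
    edge-2: 30+34 = 64 ≤ 70
    lb-2: 100+34 = 134 ≤ 160
No further crashes.

2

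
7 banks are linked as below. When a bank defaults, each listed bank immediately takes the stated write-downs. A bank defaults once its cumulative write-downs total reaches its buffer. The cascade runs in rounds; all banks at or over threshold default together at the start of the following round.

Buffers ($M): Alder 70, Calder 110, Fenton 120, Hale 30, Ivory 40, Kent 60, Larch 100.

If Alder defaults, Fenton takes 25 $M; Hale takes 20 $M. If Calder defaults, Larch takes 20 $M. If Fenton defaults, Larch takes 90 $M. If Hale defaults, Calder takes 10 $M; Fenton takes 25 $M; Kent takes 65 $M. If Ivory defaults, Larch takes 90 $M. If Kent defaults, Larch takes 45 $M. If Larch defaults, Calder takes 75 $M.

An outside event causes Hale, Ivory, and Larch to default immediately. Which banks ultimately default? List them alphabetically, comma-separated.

Hale, Ivory, Kent, Larch

Round 1 — Hale, Ivory, Larch default (initial).
  Calder: +10+75 → 85 < 110
  Fenton: +25 → 25 < 120
  Kent: +65 → 65 ≥ 60
Round 2 — Kent defaults.
No further defaults.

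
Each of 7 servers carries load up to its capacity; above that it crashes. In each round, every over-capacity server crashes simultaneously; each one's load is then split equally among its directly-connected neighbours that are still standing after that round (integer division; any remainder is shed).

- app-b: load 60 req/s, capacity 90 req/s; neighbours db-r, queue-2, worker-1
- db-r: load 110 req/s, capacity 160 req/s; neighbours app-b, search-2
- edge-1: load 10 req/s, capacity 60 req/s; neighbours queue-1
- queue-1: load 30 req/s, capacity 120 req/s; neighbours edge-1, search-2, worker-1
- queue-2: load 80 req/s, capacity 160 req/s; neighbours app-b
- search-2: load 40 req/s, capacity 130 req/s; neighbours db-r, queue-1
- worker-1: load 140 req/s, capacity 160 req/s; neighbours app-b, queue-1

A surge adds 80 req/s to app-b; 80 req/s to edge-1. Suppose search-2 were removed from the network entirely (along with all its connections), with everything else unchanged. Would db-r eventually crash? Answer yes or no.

no

With search-2 removed:
Round 1 — app-b at 140 > 90; edge-1 at 90 > 60. app-b, edge-1 crash.
  app-b sheds 140 req/s to db-r, queue-2, worker-1: 46 each (2 lost).
    db-r: 110+46 = 156 ≤ 160
    queue-2: 80+46 = 126 ≤ 160
    worker-1: 140+46 = 186 > 160
  edge-1 sheds 90 req/s to queue-1: 90 each.
    queue-1: 30+90 = 120 ≤ 120
Round 2 — worker-1 crashes.
  worker-1 sheds 186 req/s to queue-1: 186 each.
    queue-1: 120+186 = 306 > 120
Round 3 — queue-1 crashes.
  queue-1 sheds 306 req/s: no online neighbours, lost.
No further crashes.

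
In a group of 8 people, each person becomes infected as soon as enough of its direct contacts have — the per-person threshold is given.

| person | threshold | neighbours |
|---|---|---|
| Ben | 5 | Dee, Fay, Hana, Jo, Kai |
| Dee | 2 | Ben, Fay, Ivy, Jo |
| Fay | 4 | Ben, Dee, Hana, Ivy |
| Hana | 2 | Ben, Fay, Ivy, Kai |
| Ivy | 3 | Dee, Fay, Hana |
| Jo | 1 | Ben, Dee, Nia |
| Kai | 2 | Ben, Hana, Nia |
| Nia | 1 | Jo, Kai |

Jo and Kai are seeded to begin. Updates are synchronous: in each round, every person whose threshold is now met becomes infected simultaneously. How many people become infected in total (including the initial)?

Round 1 — Jo, Kai become infected (initial).
Round 2 — checking thresholds:
  Ben: 2 of 5 neighbours < 5, not yet.
  Dee: 1 of 4 neighbours < 2, not yet.
  Hana: 1 of 4 neighbours < 2, not yet.
  Nia: 2 of 2 neighbours ≥ 1, becomes infected.
Round 3 — no new infections; cascade stops.

3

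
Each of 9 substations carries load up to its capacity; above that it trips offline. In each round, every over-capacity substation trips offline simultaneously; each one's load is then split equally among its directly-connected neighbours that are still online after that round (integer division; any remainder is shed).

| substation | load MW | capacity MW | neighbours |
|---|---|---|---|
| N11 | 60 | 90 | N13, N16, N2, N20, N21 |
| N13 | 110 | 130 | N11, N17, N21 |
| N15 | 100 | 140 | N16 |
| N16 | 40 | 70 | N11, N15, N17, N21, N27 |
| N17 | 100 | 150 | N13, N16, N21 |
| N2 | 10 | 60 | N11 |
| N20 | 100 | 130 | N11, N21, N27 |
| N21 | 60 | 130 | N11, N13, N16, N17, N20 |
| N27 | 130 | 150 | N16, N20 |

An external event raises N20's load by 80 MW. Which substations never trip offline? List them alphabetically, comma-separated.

N2

Round 1 — N20 at 180 > 130. N20 trips offline.
  N20 sheds 180 MW to N11, N21, N27: 60 each.
    N11: 60+60 = 120 > 90
    N21: 60+60 = 120 ≤ 130
    N27: 130+60 = 190 > 150
Round 2 — N11, N27 trip offline.
  N11 sheds 120 MW to N13, N16, N2, N21: 30 each.
    N13: 110+30 = 140 > 130
    N16: 40+30 = 70 ≤ 70
    N2: 10+30 = 40 ≤ 60
    N21: 120+30 = 150 > 130
  N27 sheds 190 MW to N16: 190 each.
    N16: 70+190 = 260 > 70
Round 3 — N13, N16, N21 trip offline.
  N13 sheds 140 MW to N17: 140 each.
    N17: 100+140 = 240 > 150
  N16 sheds 260 MW to N15, N17: 130 each.
    N15: 100+130 = 230 > 140
    N17: 240+130 = 370 > 150
  N21 sheds 150 MW to N17: 150 each.
    N17: 370+150 = 520 > 150
Round 4 — N15, N17 trip offline.
  N15 sheds 230 MW: no online neighbours, lost.
  N17 sheds 520 MW: no online neighbours, lost.
No further trips.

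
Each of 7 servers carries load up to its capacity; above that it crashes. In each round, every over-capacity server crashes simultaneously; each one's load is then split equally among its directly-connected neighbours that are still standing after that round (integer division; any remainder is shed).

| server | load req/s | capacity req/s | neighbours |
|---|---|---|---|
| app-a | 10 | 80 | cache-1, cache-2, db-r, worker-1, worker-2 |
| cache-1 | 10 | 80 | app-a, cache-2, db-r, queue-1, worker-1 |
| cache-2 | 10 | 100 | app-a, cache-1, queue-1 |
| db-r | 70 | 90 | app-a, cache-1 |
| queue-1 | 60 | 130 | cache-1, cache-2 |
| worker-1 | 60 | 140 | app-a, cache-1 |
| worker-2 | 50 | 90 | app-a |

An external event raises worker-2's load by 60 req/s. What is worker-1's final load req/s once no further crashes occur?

136

Round 1 — worker-2 at 110 > 90. worker-2 crashes.
  worker-2 sheds 110 req/s to app-a: 110 each.
    app-a: 10+110 = 120 > 80
Round 2 — app-a crashes.
  app-a sheds 120 req/s to cache-1, cache-2, db-r, worker-1: 30 each.
    cache-1: 10+30 = 40 ≤ 80
    cache-2: 10+30 = 40 ≤ 100
    db-r: 70+30 = 100 > 90
    worker-1: 60+30 = 90 ≤ 140
Round 3 — db-r crashes.
  db-r sheds 100 req/s to cache-1: 100 each.
    cache-1: 40+100 = 140 > 80
Round 4 — cache-1 crashes.
  cache-1 sheds 140 req/s to cache-2, queue-1, worker-1: 46 each (2 lost).
    cache-2: 40+46 = 86 ≤ 100
    queue-1: 60+46 = 106 ≤ 130
    worker-1: 90+46 = 136 ≤ 140
No further crashes.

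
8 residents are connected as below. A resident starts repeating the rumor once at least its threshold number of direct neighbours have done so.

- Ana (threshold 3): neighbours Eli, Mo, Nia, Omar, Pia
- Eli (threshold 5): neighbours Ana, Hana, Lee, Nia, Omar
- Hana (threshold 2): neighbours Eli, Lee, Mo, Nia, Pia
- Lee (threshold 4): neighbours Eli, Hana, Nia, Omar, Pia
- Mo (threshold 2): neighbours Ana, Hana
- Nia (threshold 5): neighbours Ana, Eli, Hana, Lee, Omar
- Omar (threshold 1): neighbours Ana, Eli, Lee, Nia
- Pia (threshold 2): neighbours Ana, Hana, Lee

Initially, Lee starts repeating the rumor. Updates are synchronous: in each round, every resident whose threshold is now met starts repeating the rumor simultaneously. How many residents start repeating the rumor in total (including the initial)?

2

Round 1 — Lee starts repeating the rumor (initial).
Round 2 — checking thresholds:
  Eli: 1 of 5 neighbours < 5, not yet.
  Hana: 1 of 5 neighbours < 2, not yet.
  Nia: 1 of 5 neighbours < 5, not yet.
  Omar: 1 of 4 neighbours ≥ 1, starts repeating the rumor.
  Pia: 1 of 3 neighbours < 2, not yet.
Round 3 — no new spreads; cascade stops.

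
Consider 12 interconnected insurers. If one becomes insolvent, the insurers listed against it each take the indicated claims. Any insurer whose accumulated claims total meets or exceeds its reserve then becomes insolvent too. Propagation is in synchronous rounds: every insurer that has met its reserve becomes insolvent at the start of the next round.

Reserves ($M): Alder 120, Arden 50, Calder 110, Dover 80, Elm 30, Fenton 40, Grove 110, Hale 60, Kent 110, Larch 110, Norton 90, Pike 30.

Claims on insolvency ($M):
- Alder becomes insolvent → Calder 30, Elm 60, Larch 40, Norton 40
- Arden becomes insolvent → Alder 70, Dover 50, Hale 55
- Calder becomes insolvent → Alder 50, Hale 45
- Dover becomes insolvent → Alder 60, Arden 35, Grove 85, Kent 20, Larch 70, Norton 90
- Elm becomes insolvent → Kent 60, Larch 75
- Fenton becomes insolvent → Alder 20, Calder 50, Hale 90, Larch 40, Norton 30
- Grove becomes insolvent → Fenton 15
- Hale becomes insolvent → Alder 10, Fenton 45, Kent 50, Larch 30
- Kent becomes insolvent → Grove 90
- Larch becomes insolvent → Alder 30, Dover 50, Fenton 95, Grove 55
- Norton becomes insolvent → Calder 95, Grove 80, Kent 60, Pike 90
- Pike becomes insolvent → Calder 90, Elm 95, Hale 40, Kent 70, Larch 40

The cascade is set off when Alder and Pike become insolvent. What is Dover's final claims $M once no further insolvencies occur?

50

Round 1 — Alder, Pike become insolvent (initial).
  Calder: +30+90 → 120 ≥ 110
  Elm: +60+95 → 155 ≥ 30
  Hale: +40 → 40 < 60
  Kent: +70 → 70 < 110
  Larch: +40+40 → 80 < 110
  Norton: +40 → 40 < 90
Round 2 — Calder, Elm become insolvent.
  Hale: +45 → 85 ≥ 60
  Kent: +60 → 130 ≥ 110
  Larch: +75 → 155 ≥ 110
Round 3 — Hale, Kent, Larch become insolvent.
  Dover: +50 → 50 < 80
  Fenton: +45+95 → 140 ≥ 40
  Grove: +90+55 → 145 ≥ 110
Round 4 — Fenton, Grove become insolvent.
  Norton: +30 → 70 < 90
No further insolvencies.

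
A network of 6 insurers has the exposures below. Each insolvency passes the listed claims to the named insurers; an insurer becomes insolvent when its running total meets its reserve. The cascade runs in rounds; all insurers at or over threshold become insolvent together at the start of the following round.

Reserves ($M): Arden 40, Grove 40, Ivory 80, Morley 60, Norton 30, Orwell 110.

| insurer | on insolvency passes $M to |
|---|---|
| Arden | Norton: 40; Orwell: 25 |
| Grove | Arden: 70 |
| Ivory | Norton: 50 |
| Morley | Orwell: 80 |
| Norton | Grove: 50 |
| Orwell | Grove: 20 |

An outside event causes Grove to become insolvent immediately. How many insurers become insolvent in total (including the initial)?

3

Round 1 — Grove becomes insolvent (initial).
  Arden: +70 → 70 ≥ 40
Round 2 — Arden becomes insolvent.
  Norton: +40 → 40 ≥ 30
  Orwell: +25 → 25 < 110
Round 3 — Norton becomes insolvent.
No further insolvencies.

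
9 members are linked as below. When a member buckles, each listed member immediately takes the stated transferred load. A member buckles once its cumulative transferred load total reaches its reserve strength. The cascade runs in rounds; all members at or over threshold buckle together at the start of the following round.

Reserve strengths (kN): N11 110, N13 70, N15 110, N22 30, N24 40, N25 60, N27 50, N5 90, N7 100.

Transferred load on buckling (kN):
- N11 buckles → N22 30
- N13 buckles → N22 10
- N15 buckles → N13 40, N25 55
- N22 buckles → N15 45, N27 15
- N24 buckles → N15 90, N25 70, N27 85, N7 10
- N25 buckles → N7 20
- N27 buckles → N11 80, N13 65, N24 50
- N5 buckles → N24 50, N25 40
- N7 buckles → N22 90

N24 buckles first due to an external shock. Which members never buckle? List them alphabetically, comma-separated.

Round 1 — N24 buckles (initial).
  N15: +90 → 90 < 110
  N25: +70 → 70 ≥ 60
  N27: +85 → 85 ≥ 50
  N7: +10 → 10 < 100
Round 2 — N25, N27 buckle.
  N11: +80 → 80 < 110
  N13: +65 → 65 < 70
  N7: +20 → 30 < 100
No further bucklings.

N11, N13, N15, N22, N5, N7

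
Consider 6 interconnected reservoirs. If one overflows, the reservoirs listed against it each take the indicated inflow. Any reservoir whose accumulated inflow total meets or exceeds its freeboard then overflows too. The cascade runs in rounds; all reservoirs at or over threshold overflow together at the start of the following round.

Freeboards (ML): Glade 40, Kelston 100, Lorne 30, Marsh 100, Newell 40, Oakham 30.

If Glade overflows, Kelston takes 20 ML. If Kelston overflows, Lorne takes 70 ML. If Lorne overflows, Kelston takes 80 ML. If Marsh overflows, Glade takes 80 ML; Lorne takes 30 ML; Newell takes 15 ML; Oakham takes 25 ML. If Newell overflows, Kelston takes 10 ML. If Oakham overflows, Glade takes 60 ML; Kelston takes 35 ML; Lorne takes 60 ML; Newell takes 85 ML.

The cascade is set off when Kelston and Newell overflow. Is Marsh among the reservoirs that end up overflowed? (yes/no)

Round 1 — Kelston, Newell overflow (initial).
  Lorne: +70 → 70 ≥ 30
Round 2 — Lorne overflows.
No further overflows.

no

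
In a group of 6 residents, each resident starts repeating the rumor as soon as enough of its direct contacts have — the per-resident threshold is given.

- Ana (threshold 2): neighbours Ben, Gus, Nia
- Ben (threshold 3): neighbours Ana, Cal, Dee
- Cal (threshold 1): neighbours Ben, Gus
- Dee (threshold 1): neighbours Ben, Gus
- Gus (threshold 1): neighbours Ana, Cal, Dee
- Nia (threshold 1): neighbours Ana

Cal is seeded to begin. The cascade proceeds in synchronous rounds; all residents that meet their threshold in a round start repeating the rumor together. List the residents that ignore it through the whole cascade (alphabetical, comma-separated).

Round 1 — Cal starts repeating the rumor (initial).
Round 2 — checking thresholds:
  Ben: 1 of 3 neighbours < 3, below threshold.
  Gus: 1 of 3 neighbours ≥ 1, starts repeating the rumor.
Round 3 — checking thresholds:
  Ana: 1 of 3 neighbours < 2, below threshold.
  Ben: 1 of 3 neighbours < 3, below threshold.
  Dee: 1 of 2 neighbours ≥ 1, starts repeating the rumor.
Round 4 — no new spreads; cascade stops.

Ana, Ben, Nia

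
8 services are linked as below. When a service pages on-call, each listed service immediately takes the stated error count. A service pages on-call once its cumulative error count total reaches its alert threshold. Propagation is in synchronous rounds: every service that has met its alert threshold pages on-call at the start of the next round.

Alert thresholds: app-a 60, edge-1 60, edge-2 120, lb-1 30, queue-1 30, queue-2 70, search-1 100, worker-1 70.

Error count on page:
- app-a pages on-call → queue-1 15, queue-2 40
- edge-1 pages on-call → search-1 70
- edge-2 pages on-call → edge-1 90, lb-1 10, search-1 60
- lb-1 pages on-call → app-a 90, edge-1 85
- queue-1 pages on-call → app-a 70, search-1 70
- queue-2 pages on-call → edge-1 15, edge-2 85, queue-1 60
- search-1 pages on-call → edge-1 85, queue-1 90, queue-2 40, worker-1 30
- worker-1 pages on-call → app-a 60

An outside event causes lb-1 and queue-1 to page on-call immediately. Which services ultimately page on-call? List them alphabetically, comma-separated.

Round 1 — lb-1, queue-1 page on-call (initial).
  app-a: +90+70 → 160 ≥ 60
  edge-1: +85 → 85 ≥ 60
  search-1: +70 → 70 < 100
Round 2 — app-a, edge-1 page on-call.
  queue-2: +40 → 40 < 70
  search-1: +70 → 140 ≥ 100
Round 3 — search-1 pages on-call.
  queue-2: +40 → 80 ≥ 70
  worker-1: +30 → 30 < 70
Round 4 — queue-2 pages on-call.
  edge-2: +85 → 85 < 120
No further pages.

app-a, edge-1, lb-1, queue-1, queue-2, search-1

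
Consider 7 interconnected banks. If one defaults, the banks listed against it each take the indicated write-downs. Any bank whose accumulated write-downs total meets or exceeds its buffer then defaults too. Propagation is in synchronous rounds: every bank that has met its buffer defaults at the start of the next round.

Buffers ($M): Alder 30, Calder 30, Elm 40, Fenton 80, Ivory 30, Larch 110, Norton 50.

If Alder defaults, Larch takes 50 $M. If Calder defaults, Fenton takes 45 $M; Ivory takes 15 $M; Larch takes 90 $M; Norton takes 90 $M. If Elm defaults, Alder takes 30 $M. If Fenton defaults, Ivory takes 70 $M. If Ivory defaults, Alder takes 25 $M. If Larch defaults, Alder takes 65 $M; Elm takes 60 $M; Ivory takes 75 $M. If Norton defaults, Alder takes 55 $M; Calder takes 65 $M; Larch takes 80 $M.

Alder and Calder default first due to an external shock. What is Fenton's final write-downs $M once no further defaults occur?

45

Round 1 — Alder, Calder default (initial).
  Fenton: +45 → 45 < 80
  Ivory: +15 → 15 < 30
  Larch: +50+90 → 140 ≥ 110
  Norton: +90 → 90 ≥ 50
Round 2 — Larch, Norton default.
  Elm: +60 → 60 ≥ 40
  Ivory: +75 → 90 ≥ 30
Round 3 — Elm, Ivory default.
No further defaults.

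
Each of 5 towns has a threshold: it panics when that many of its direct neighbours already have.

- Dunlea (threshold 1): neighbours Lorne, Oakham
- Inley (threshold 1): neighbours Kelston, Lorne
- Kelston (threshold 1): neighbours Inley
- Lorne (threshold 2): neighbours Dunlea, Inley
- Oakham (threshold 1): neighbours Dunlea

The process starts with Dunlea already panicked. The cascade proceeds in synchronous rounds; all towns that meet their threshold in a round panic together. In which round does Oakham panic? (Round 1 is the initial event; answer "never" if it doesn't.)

Round 1 — Dunlea panics (initial).
Round 2 — checking thresholds:
  Lorne: 1 of 2 neighbours < 2, holds.
  Oakham: 1 of 1 neighbours ≥ 1, panics.
Round 3 — no new panics; cascade stops.

2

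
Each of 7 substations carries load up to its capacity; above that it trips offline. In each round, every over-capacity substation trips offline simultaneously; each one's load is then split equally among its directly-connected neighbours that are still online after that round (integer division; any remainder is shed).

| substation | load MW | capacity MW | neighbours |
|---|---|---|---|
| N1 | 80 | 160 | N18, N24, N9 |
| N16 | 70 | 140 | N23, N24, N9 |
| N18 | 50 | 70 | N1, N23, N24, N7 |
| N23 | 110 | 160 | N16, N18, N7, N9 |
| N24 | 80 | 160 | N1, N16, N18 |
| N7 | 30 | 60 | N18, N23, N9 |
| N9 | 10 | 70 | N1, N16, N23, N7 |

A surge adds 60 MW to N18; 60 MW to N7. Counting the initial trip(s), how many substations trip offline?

7

Round 1 — N18 at 110 > 70; N7 at 90 > 60. N18, N7 trip offline.
  N18 sheds 110 MW to N1, N23, N24: 36 each (2 lost).
    N1: 80+36 = 116 ≤ 160
    N23: 110+36 = 146 ≤ 160
    N24: 80+36 = 116 ≤ 160
  N7 sheds 90 MW to N23, N9: 45 each.
    N23: 146+45 = 191 > 160
    N9: 10+45 = 55 ≤ 70
Round 2 — N23 trips offline.
  N23 sheds 191 MW to N16, N9: 95 each (1 lost).
    N16: 70+95 = 165 > 140
    N9: 55+95 = 150 > 70
Round 3 — N16, N9 trip offline.
  N16 sheds 165 MW to N24: 165 each.
    N24: 116+165 = 281 > 160
  N9 sheds 150 MW to N1: 150 each.
    N1: 116+150 = 266 > 160
Round 4 — N1, N24 trip offline.
  N1 sheds 266 MW: no online neighbours, lost.
  N24 sheds 281 MW: no online neighbours, lost.
No further trips.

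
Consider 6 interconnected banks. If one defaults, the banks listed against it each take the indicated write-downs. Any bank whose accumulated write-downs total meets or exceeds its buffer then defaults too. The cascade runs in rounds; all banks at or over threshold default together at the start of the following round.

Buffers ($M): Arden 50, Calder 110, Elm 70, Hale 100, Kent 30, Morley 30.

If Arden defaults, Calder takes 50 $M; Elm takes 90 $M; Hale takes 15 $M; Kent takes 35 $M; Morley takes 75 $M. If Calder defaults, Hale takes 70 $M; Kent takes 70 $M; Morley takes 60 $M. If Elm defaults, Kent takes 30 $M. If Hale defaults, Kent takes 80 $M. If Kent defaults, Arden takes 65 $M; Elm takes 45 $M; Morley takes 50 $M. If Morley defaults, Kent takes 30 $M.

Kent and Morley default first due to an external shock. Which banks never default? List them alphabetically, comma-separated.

Calder, Hale

Round 1 — Kent, Morley default (initial).
  Arden: +65 → 65 ≥ 50
  Elm: +45 → 45 < 70
Round 2 — Arden defaults.
  Calder: +50 → 50 < 110
  Elm: +90 → 135 ≥ 70
  Hale: +15 → 15 < 100
Round 3 — Elm defaults.
No further defaults.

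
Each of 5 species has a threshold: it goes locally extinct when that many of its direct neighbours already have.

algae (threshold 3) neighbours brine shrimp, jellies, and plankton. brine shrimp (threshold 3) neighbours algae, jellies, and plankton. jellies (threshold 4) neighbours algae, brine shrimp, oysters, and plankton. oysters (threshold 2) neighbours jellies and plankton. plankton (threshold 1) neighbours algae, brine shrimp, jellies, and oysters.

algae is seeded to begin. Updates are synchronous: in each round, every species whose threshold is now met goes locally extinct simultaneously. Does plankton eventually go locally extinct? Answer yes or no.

Round 1 — algae goes locally extinct (initial).
Round 2 — checking thresholds:
  brine shrimp: 1 of 3 neighbours < 3, below threshold.
  jellies: 1 of 4 neighbours < 4, below threshold.
  plankton: 1 of 4 neighbours ≥ 1, goes locally extinct.
Round 3 — no new extinctions; cascade stops.

yes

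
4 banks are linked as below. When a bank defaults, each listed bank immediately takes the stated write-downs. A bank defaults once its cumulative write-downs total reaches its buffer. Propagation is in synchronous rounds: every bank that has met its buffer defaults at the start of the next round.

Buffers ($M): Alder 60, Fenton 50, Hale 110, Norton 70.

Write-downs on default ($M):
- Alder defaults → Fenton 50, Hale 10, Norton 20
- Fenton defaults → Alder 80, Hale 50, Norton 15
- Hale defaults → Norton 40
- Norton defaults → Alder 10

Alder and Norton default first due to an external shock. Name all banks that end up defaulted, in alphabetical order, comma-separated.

Round 1 — Alder, Norton default (initial).
  Fenton: +50 → 50 ≥ 50
  Hale: +10 → 10 < 110
Round 2 — Fenton defaults.
  Hale: +50 → 60 < 110
No further defaults.

Alder, Fenton, Norton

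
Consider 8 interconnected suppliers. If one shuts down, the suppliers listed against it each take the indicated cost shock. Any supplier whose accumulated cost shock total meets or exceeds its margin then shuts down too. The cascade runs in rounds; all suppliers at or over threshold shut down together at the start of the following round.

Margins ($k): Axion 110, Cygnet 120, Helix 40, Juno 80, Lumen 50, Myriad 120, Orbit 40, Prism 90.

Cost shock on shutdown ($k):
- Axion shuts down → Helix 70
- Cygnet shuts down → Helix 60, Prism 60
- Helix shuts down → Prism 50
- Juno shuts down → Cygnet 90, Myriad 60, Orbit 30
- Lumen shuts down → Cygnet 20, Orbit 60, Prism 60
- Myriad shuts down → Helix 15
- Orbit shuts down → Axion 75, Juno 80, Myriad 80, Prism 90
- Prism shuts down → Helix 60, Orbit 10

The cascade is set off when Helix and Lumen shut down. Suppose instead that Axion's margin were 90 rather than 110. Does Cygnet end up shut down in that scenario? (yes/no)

no

With Axion's margin at 90:
Round 1 — Helix, Lumen shut down (initial).
  Cygnet: +20 → 20 < 120
  Orbit: +60 → 60 ≥ 40
  Prism: +50+60 → 110 ≥ 90
Round 2 — Orbit, Prism shut down.
  Axion: +75 → 75 < 90
  Juno: +80 → 80 ≥ 80
  Myriad: +80 → 80 < 120
Round 3 — Juno shuts down.
  Cygnet: +90 → 110 < 120
  Myriad: +60 → 140 ≥ 120
Round 4 — Myriad shuts down.
No further shutdowns.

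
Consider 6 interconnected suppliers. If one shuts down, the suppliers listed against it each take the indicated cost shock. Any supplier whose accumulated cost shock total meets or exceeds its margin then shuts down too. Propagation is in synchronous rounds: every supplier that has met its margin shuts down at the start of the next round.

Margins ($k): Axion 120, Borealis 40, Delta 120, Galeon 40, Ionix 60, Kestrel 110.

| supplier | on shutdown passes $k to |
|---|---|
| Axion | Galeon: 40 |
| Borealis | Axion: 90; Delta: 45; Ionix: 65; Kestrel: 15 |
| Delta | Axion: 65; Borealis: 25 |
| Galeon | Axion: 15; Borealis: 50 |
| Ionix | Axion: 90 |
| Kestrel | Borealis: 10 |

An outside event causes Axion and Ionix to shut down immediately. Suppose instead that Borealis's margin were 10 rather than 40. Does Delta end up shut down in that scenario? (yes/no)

With Borealis's margin at 10:
Round 1 — Axion, Ionix shut down (initial).
  Galeon: +40 → 40 ≥ 40
Round 2 — Galeon shuts down.
  Borealis: +50 → 50 ≥ 10
Round 3 — Borealis shuts down.
  Delta: +45 → 45 < 120
  Kestrel: +15 → 15 < 110
No further shutdowns.

no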